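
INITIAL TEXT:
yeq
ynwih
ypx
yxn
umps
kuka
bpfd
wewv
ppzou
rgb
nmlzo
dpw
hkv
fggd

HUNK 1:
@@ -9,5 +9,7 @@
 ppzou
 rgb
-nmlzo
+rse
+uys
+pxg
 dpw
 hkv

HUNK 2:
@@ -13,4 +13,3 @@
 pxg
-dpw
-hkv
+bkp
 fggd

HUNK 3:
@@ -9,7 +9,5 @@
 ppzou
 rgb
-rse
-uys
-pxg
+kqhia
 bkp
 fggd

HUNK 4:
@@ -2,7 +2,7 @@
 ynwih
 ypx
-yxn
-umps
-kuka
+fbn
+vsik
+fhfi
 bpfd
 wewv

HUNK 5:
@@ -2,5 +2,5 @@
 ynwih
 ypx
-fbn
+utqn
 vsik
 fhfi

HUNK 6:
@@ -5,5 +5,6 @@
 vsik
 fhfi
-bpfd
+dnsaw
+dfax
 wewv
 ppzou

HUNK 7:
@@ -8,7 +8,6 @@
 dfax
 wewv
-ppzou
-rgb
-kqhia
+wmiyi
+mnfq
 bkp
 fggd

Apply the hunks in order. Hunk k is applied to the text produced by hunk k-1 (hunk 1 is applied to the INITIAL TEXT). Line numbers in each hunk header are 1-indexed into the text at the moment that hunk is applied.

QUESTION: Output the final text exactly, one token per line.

Answer: yeq
ynwih
ypx
utqn
vsik
fhfi
dnsaw
dfax
wewv
wmiyi
mnfq
bkp
fggd

Derivation:
Hunk 1: at line 9 remove [nmlzo] add [rse,uys,pxg] -> 16 lines: yeq ynwih ypx yxn umps kuka bpfd wewv ppzou rgb rse uys pxg dpw hkv fggd
Hunk 2: at line 13 remove [dpw,hkv] add [bkp] -> 15 lines: yeq ynwih ypx yxn umps kuka bpfd wewv ppzou rgb rse uys pxg bkp fggd
Hunk 3: at line 9 remove [rse,uys,pxg] add [kqhia] -> 13 lines: yeq ynwih ypx yxn umps kuka bpfd wewv ppzou rgb kqhia bkp fggd
Hunk 4: at line 2 remove [yxn,umps,kuka] add [fbn,vsik,fhfi] -> 13 lines: yeq ynwih ypx fbn vsik fhfi bpfd wewv ppzou rgb kqhia bkp fggd
Hunk 5: at line 2 remove [fbn] add [utqn] -> 13 lines: yeq ynwih ypx utqn vsik fhfi bpfd wewv ppzou rgb kqhia bkp fggd
Hunk 6: at line 5 remove [bpfd] add [dnsaw,dfax] -> 14 lines: yeq ynwih ypx utqn vsik fhfi dnsaw dfax wewv ppzou rgb kqhia bkp fggd
Hunk 7: at line 8 remove [ppzou,rgb,kqhia] add [wmiyi,mnfq] -> 13 lines: yeq ynwih ypx utqn vsik fhfi dnsaw dfax wewv wmiyi mnfq bkp fggd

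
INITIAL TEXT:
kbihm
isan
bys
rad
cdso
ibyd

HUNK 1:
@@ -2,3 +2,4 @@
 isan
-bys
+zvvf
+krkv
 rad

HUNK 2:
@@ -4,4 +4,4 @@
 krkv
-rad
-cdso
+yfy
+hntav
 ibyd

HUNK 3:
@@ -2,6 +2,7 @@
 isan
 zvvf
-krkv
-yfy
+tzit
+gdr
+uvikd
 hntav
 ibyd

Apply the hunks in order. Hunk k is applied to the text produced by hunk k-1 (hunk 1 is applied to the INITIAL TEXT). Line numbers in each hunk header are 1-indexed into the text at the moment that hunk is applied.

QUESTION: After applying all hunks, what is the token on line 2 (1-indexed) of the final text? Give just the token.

Hunk 1: at line 2 remove [bys] add [zvvf,krkv] -> 7 lines: kbihm isan zvvf krkv rad cdso ibyd
Hunk 2: at line 4 remove [rad,cdso] add [yfy,hntav] -> 7 lines: kbihm isan zvvf krkv yfy hntav ibyd
Hunk 3: at line 2 remove [krkv,yfy] add [tzit,gdr,uvikd] -> 8 lines: kbihm isan zvvf tzit gdr uvikd hntav ibyd
Final line 2: isan

Answer: isan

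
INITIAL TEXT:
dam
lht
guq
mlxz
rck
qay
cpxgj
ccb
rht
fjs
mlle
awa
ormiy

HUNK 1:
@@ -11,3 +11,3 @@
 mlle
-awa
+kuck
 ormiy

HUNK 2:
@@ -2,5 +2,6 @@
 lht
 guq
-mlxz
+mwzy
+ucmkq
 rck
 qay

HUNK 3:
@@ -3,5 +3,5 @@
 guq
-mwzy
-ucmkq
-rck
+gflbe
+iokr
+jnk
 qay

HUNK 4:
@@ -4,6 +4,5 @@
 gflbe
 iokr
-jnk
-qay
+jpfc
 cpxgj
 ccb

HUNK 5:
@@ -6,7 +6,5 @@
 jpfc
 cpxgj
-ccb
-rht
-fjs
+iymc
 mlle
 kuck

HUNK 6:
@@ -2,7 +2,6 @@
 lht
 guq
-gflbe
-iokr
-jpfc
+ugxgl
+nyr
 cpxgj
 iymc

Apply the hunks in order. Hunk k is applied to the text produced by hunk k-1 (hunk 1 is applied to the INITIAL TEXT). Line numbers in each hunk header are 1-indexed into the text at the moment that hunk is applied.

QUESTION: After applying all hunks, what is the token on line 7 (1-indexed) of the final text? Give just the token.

Answer: iymc

Derivation:
Hunk 1: at line 11 remove [awa] add [kuck] -> 13 lines: dam lht guq mlxz rck qay cpxgj ccb rht fjs mlle kuck ormiy
Hunk 2: at line 2 remove [mlxz] add [mwzy,ucmkq] -> 14 lines: dam lht guq mwzy ucmkq rck qay cpxgj ccb rht fjs mlle kuck ormiy
Hunk 3: at line 3 remove [mwzy,ucmkq,rck] add [gflbe,iokr,jnk] -> 14 lines: dam lht guq gflbe iokr jnk qay cpxgj ccb rht fjs mlle kuck ormiy
Hunk 4: at line 4 remove [jnk,qay] add [jpfc] -> 13 lines: dam lht guq gflbe iokr jpfc cpxgj ccb rht fjs mlle kuck ormiy
Hunk 5: at line 6 remove [ccb,rht,fjs] add [iymc] -> 11 lines: dam lht guq gflbe iokr jpfc cpxgj iymc mlle kuck ormiy
Hunk 6: at line 2 remove [gflbe,iokr,jpfc] add [ugxgl,nyr] -> 10 lines: dam lht guq ugxgl nyr cpxgj iymc mlle kuck ormiy
Final line 7: iymc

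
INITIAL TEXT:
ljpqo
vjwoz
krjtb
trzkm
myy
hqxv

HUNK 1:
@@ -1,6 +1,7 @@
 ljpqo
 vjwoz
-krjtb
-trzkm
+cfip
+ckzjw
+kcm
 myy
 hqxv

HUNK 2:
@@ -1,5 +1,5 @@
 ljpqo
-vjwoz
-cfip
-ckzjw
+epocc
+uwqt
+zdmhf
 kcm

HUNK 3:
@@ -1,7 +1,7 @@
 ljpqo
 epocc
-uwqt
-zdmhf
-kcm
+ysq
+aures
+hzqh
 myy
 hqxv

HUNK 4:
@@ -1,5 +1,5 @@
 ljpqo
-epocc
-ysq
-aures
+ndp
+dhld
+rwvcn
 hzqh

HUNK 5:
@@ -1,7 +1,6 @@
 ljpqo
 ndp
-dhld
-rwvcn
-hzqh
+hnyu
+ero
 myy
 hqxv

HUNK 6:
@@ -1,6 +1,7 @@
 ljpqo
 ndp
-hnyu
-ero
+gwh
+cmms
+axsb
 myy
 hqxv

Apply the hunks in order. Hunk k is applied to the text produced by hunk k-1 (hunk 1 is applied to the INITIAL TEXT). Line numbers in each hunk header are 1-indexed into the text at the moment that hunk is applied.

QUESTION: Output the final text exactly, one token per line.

Hunk 1: at line 1 remove [krjtb,trzkm] add [cfip,ckzjw,kcm] -> 7 lines: ljpqo vjwoz cfip ckzjw kcm myy hqxv
Hunk 2: at line 1 remove [vjwoz,cfip,ckzjw] add [epocc,uwqt,zdmhf] -> 7 lines: ljpqo epocc uwqt zdmhf kcm myy hqxv
Hunk 3: at line 1 remove [uwqt,zdmhf,kcm] add [ysq,aures,hzqh] -> 7 lines: ljpqo epocc ysq aures hzqh myy hqxv
Hunk 4: at line 1 remove [epocc,ysq,aures] add [ndp,dhld,rwvcn] -> 7 lines: ljpqo ndp dhld rwvcn hzqh myy hqxv
Hunk 5: at line 1 remove [dhld,rwvcn,hzqh] add [hnyu,ero] -> 6 lines: ljpqo ndp hnyu ero myy hqxv
Hunk 6: at line 1 remove [hnyu,ero] add [gwh,cmms,axsb] -> 7 lines: ljpqo ndp gwh cmms axsb myy hqxv

Answer: ljpqo
ndp
gwh
cmms
axsb
myy
hqxv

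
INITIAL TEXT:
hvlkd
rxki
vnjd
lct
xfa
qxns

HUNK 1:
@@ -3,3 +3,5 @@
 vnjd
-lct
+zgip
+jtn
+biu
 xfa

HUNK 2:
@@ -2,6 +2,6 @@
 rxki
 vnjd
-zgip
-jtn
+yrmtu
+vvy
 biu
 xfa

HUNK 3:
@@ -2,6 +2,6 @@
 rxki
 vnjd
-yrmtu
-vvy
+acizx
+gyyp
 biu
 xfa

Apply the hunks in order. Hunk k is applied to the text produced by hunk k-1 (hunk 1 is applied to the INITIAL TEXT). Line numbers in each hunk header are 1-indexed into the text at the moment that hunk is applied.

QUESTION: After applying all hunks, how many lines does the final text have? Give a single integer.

Answer: 8

Derivation:
Hunk 1: at line 3 remove [lct] add [zgip,jtn,biu] -> 8 lines: hvlkd rxki vnjd zgip jtn biu xfa qxns
Hunk 2: at line 2 remove [zgip,jtn] add [yrmtu,vvy] -> 8 lines: hvlkd rxki vnjd yrmtu vvy biu xfa qxns
Hunk 3: at line 2 remove [yrmtu,vvy] add [acizx,gyyp] -> 8 lines: hvlkd rxki vnjd acizx gyyp biu xfa qxns
Final line count: 8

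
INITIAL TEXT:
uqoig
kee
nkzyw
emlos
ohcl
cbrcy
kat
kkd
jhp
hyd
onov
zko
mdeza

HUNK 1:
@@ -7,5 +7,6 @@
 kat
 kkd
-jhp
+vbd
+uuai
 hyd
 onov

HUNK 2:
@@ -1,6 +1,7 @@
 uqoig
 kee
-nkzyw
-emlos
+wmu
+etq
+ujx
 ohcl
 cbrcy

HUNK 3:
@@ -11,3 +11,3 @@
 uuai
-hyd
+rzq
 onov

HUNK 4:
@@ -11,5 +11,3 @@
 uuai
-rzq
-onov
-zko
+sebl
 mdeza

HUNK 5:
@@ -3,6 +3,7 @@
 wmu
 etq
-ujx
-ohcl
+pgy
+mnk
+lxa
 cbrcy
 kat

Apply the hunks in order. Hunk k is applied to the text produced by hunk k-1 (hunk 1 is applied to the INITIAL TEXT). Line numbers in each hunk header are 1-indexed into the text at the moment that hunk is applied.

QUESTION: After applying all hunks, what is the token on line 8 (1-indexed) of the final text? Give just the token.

Hunk 1: at line 7 remove [jhp] add [vbd,uuai] -> 14 lines: uqoig kee nkzyw emlos ohcl cbrcy kat kkd vbd uuai hyd onov zko mdeza
Hunk 2: at line 1 remove [nkzyw,emlos] add [wmu,etq,ujx] -> 15 lines: uqoig kee wmu etq ujx ohcl cbrcy kat kkd vbd uuai hyd onov zko mdeza
Hunk 3: at line 11 remove [hyd] add [rzq] -> 15 lines: uqoig kee wmu etq ujx ohcl cbrcy kat kkd vbd uuai rzq onov zko mdeza
Hunk 4: at line 11 remove [rzq,onov,zko] add [sebl] -> 13 lines: uqoig kee wmu etq ujx ohcl cbrcy kat kkd vbd uuai sebl mdeza
Hunk 5: at line 3 remove [ujx,ohcl] add [pgy,mnk,lxa] -> 14 lines: uqoig kee wmu etq pgy mnk lxa cbrcy kat kkd vbd uuai sebl mdeza
Final line 8: cbrcy

Answer: cbrcy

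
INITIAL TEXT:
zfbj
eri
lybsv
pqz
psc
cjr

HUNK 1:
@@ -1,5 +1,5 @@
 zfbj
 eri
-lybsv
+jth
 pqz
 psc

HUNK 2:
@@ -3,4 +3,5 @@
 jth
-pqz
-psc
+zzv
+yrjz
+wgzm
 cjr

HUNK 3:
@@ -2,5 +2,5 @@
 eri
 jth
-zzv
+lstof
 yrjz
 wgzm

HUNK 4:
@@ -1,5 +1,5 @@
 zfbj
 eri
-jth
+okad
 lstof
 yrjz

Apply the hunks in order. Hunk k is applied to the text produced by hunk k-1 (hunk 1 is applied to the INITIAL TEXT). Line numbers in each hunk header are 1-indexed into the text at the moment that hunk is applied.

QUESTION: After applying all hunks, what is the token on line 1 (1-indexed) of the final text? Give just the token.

Answer: zfbj

Derivation:
Hunk 1: at line 1 remove [lybsv] add [jth] -> 6 lines: zfbj eri jth pqz psc cjr
Hunk 2: at line 3 remove [pqz,psc] add [zzv,yrjz,wgzm] -> 7 lines: zfbj eri jth zzv yrjz wgzm cjr
Hunk 3: at line 2 remove [zzv] add [lstof] -> 7 lines: zfbj eri jth lstof yrjz wgzm cjr
Hunk 4: at line 1 remove [jth] add [okad] -> 7 lines: zfbj eri okad lstof yrjz wgzm cjr
Final line 1: zfbj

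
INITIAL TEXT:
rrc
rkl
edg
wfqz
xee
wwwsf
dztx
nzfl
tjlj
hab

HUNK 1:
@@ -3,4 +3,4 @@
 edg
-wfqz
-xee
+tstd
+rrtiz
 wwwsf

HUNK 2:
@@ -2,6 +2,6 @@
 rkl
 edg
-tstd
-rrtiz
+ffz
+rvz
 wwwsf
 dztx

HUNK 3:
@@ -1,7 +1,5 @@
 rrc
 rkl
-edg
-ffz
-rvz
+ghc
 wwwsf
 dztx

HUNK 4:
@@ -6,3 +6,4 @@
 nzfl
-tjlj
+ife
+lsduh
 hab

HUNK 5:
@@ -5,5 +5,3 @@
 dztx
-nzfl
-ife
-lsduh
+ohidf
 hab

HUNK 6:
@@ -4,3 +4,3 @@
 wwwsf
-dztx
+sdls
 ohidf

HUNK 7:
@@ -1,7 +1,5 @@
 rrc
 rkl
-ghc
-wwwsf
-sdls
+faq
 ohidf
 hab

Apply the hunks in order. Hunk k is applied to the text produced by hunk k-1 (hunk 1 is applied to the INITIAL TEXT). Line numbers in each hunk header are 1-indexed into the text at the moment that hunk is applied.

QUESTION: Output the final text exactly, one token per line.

Answer: rrc
rkl
faq
ohidf
hab

Derivation:
Hunk 1: at line 3 remove [wfqz,xee] add [tstd,rrtiz] -> 10 lines: rrc rkl edg tstd rrtiz wwwsf dztx nzfl tjlj hab
Hunk 2: at line 2 remove [tstd,rrtiz] add [ffz,rvz] -> 10 lines: rrc rkl edg ffz rvz wwwsf dztx nzfl tjlj hab
Hunk 3: at line 1 remove [edg,ffz,rvz] add [ghc] -> 8 lines: rrc rkl ghc wwwsf dztx nzfl tjlj hab
Hunk 4: at line 6 remove [tjlj] add [ife,lsduh] -> 9 lines: rrc rkl ghc wwwsf dztx nzfl ife lsduh hab
Hunk 5: at line 5 remove [nzfl,ife,lsduh] add [ohidf] -> 7 lines: rrc rkl ghc wwwsf dztx ohidf hab
Hunk 6: at line 4 remove [dztx] add [sdls] -> 7 lines: rrc rkl ghc wwwsf sdls ohidf hab
Hunk 7: at line 1 remove [ghc,wwwsf,sdls] add [faq] -> 5 lines: rrc rkl faq ohidf hab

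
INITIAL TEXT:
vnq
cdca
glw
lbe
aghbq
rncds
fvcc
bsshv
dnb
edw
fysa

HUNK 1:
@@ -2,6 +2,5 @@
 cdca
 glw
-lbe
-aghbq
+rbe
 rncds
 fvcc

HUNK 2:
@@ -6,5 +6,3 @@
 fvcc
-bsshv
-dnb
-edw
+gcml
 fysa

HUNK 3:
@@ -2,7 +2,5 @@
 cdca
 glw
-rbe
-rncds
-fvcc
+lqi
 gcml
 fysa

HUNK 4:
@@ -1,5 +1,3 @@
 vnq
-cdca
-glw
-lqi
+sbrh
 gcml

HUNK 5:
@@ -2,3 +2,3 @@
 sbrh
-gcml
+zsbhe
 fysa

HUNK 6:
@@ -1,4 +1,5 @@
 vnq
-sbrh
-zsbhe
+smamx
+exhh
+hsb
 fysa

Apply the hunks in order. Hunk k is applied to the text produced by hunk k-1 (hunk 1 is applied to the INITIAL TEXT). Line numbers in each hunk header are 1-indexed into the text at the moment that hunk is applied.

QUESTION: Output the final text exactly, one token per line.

Hunk 1: at line 2 remove [lbe,aghbq] add [rbe] -> 10 lines: vnq cdca glw rbe rncds fvcc bsshv dnb edw fysa
Hunk 2: at line 6 remove [bsshv,dnb,edw] add [gcml] -> 8 lines: vnq cdca glw rbe rncds fvcc gcml fysa
Hunk 3: at line 2 remove [rbe,rncds,fvcc] add [lqi] -> 6 lines: vnq cdca glw lqi gcml fysa
Hunk 4: at line 1 remove [cdca,glw,lqi] add [sbrh] -> 4 lines: vnq sbrh gcml fysa
Hunk 5: at line 2 remove [gcml] add [zsbhe] -> 4 lines: vnq sbrh zsbhe fysa
Hunk 6: at line 1 remove [sbrh,zsbhe] add [smamx,exhh,hsb] -> 5 lines: vnq smamx exhh hsb fysa

Answer: vnq
smamx
exhh
hsb
fysa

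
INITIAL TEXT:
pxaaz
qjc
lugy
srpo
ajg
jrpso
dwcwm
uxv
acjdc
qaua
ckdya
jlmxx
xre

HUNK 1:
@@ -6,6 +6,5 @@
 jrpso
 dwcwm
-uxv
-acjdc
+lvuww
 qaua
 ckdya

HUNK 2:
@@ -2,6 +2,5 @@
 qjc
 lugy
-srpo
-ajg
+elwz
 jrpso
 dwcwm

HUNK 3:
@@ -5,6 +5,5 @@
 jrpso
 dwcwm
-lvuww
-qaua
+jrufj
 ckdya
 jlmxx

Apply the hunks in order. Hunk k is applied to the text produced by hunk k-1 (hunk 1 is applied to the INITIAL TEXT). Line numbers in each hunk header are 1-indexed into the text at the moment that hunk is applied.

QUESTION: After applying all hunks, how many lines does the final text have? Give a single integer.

Hunk 1: at line 6 remove [uxv,acjdc] add [lvuww] -> 12 lines: pxaaz qjc lugy srpo ajg jrpso dwcwm lvuww qaua ckdya jlmxx xre
Hunk 2: at line 2 remove [srpo,ajg] add [elwz] -> 11 lines: pxaaz qjc lugy elwz jrpso dwcwm lvuww qaua ckdya jlmxx xre
Hunk 3: at line 5 remove [lvuww,qaua] add [jrufj] -> 10 lines: pxaaz qjc lugy elwz jrpso dwcwm jrufj ckdya jlmxx xre
Final line count: 10

Answer: 10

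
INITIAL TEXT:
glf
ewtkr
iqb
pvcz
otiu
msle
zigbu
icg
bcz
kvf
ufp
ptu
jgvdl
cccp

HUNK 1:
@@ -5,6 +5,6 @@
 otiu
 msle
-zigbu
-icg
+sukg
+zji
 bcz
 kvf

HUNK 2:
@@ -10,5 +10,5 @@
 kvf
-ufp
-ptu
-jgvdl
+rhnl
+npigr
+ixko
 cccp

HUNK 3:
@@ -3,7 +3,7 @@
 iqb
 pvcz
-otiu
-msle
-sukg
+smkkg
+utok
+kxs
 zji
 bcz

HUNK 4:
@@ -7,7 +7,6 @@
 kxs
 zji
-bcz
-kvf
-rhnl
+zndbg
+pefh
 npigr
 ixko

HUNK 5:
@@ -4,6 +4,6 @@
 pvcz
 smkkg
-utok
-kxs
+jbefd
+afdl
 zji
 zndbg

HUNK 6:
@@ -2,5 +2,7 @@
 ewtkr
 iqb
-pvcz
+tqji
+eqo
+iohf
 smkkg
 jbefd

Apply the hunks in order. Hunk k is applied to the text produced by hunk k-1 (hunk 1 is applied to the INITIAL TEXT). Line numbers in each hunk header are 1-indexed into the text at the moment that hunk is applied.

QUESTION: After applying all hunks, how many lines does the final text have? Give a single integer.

Hunk 1: at line 5 remove [zigbu,icg] add [sukg,zji] -> 14 lines: glf ewtkr iqb pvcz otiu msle sukg zji bcz kvf ufp ptu jgvdl cccp
Hunk 2: at line 10 remove [ufp,ptu,jgvdl] add [rhnl,npigr,ixko] -> 14 lines: glf ewtkr iqb pvcz otiu msle sukg zji bcz kvf rhnl npigr ixko cccp
Hunk 3: at line 3 remove [otiu,msle,sukg] add [smkkg,utok,kxs] -> 14 lines: glf ewtkr iqb pvcz smkkg utok kxs zji bcz kvf rhnl npigr ixko cccp
Hunk 4: at line 7 remove [bcz,kvf,rhnl] add [zndbg,pefh] -> 13 lines: glf ewtkr iqb pvcz smkkg utok kxs zji zndbg pefh npigr ixko cccp
Hunk 5: at line 4 remove [utok,kxs] add [jbefd,afdl] -> 13 lines: glf ewtkr iqb pvcz smkkg jbefd afdl zji zndbg pefh npigr ixko cccp
Hunk 6: at line 2 remove [pvcz] add [tqji,eqo,iohf] -> 15 lines: glf ewtkr iqb tqji eqo iohf smkkg jbefd afdl zji zndbg pefh npigr ixko cccp
Final line count: 15

Answer: 15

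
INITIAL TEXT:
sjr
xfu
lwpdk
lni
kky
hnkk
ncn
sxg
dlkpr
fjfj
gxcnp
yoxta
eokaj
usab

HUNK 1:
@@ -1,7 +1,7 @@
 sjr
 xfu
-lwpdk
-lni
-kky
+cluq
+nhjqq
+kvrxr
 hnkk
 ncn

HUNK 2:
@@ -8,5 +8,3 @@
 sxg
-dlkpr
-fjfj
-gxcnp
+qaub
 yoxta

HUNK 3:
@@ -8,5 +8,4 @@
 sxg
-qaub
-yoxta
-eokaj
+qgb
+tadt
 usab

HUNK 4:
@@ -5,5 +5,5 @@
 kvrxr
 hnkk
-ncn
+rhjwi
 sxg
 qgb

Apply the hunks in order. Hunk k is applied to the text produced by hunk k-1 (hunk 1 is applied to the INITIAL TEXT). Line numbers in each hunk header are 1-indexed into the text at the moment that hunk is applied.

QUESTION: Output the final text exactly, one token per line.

Answer: sjr
xfu
cluq
nhjqq
kvrxr
hnkk
rhjwi
sxg
qgb
tadt
usab

Derivation:
Hunk 1: at line 1 remove [lwpdk,lni,kky] add [cluq,nhjqq,kvrxr] -> 14 lines: sjr xfu cluq nhjqq kvrxr hnkk ncn sxg dlkpr fjfj gxcnp yoxta eokaj usab
Hunk 2: at line 8 remove [dlkpr,fjfj,gxcnp] add [qaub] -> 12 lines: sjr xfu cluq nhjqq kvrxr hnkk ncn sxg qaub yoxta eokaj usab
Hunk 3: at line 8 remove [qaub,yoxta,eokaj] add [qgb,tadt] -> 11 lines: sjr xfu cluq nhjqq kvrxr hnkk ncn sxg qgb tadt usab
Hunk 4: at line 5 remove [ncn] add [rhjwi] -> 11 lines: sjr xfu cluq nhjqq kvrxr hnkk rhjwi sxg qgb tadt usab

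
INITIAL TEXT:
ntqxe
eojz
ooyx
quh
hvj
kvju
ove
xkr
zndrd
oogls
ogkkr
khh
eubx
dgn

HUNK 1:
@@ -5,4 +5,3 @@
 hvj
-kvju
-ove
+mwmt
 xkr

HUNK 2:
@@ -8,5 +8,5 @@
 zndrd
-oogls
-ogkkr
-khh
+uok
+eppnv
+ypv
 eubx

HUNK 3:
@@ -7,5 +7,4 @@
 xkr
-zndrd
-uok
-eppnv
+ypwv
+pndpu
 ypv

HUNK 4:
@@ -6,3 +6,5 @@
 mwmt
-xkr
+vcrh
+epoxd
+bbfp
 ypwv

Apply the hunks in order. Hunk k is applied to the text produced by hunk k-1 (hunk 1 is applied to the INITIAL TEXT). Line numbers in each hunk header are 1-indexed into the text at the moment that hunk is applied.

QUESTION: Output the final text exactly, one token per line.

Answer: ntqxe
eojz
ooyx
quh
hvj
mwmt
vcrh
epoxd
bbfp
ypwv
pndpu
ypv
eubx
dgn

Derivation:
Hunk 1: at line 5 remove [kvju,ove] add [mwmt] -> 13 lines: ntqxe eojz ooyx quh hvj mwmt xkr zndrd oogls ogkkr khh eubx dgn
Hunk 2: at line 8 remove [oogls,ogkkr,khh] add [uok,eppnv,ypv] -> 13 lines: ntqxe eojz ooyx quh hvj mwmt xkr zndrd uok eppnv ypv eubx dgn
Hunk 3: at line 7 remove [zndrd,uok,eppnv] add [ypwv,pndpu] -> 12 lines: ntqxe eojz ooyx quh hvj mwmt xkr ypwv pndpu ypv eubx dgn
Hunk 4: at line 6 remove [xkr] add [vcrh,epoxd,bbfp] -> 14 lines: ntqxe eojz ooyx quh hvj mwmt vcrh epoxd bbfp ypwv pndpu ypv eubx dgn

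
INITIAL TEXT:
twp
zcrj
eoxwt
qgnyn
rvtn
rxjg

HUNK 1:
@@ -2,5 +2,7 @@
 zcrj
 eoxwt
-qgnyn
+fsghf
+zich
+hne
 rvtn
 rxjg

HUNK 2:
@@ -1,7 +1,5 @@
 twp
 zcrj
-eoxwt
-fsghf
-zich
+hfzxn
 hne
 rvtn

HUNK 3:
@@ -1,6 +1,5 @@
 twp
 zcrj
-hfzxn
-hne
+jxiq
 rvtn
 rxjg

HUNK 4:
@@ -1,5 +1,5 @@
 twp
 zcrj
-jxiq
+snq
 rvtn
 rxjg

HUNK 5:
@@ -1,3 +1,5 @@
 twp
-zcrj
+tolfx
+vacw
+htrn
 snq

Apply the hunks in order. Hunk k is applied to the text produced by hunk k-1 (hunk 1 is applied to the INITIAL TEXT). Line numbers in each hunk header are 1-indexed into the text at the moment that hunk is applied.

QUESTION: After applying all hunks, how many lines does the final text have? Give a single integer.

Hunk 1: at line 2 remove [qgnyn] add [fsghf,zich,hne] -> 8 lines: twp zcrj eoxwt fsghf zich hne rvtn rxjg
Hunk 2: at line 1 remove [eoxwt,fsghf,zich] add [hfzxn] -> 6 lines: twp zcrj hfzxn hne rvtn rxjg
Hunk 3: at line 1 remove [hfzxn,hne] add [jxiq] -> 5 lines: twp zcrj jxiq rvtn rxjg
Hunk 4: at line 1 remove [jxiq] add [snq] -> 5 lines: twp zcrj snq rvtn rxjg
Hunk 5: at line 1 remove [zcrj] add [tolfx,vacw,htrn] -> 7 lines: twp tolfx vacw htrn snq rvtn rxjg
Final line count: 7

Answer: 7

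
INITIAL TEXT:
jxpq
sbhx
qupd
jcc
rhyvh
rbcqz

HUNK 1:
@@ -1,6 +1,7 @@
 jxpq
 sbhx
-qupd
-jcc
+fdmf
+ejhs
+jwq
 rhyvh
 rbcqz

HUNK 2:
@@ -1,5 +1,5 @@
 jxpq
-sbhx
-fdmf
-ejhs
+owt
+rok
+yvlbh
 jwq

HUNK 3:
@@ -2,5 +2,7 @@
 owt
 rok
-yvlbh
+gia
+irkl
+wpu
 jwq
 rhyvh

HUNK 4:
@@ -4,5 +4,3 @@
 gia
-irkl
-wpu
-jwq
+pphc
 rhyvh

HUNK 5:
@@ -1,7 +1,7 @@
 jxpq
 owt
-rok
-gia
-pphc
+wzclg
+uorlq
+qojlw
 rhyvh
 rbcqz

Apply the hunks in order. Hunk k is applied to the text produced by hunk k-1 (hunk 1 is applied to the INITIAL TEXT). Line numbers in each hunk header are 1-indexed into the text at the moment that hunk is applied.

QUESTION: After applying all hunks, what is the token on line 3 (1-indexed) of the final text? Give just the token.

Answer: wzclg

Derivation:
Hunk 1: at line 1 remove [qupd,jcc] add [fdmf,ejhs,jwq] -> 7 lines: jxpq sbhx fdmf ejhs jwq rhyvh rbcqz
Hunk 2: at line 1 remove [sbhx,fdmf,ejhs] add [owt,rok,yvlbh] -> 7 lines: jxpq owt rok yvlbh jwq rhyvh rbcqz
Hunk 3: at line 2 remove [yvlbh] add [gia,irkl,wpu] -> 9 lines: jxpq owt rok gia irkl wpu jwq rhyvh rbcqz
Hunk 4: at line 4 remove [irkl,wpu,jwq] add [pphc] -> 7 lines: jxpq owt rok gia pphc rhyvh rbcqz
Hunk 5: at line 1 remove [rok,gia,pphc] add [wzclg,uorlq,qojlw] -> 7 lines: jxpq owt wzclg uorlq qojlw rhyvh rbcqz
Final line 3: wzclg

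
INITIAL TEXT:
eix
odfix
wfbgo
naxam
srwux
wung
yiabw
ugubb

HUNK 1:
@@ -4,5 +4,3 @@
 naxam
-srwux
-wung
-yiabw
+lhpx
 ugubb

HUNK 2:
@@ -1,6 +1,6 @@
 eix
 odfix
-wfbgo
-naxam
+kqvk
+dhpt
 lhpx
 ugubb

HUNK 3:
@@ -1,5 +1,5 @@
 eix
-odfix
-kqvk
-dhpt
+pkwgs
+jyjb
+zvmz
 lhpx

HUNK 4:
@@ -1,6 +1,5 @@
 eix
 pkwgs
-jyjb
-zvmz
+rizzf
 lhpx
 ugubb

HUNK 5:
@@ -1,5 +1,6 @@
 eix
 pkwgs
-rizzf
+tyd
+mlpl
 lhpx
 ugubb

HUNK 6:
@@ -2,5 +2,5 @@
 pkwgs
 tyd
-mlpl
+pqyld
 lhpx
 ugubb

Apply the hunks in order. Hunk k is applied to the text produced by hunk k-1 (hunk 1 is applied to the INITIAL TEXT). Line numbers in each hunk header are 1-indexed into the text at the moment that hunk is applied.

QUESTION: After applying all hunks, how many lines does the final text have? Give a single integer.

Answer: 6

Derivation:
Hunk 1: at line 4 remove [srwux,wung,yiabw] add [lhpx] -> 6 lines: eix odfix wfbgo naxam lhpx ugubb
Hunk 2: at line 1 remove [wfbgo,naxam] add [kqvk,dhpt] -> 6 lines: eix odfix kqvk dhpt lhpx ugubb
Hunk 3: at line 1 remove [odfix,kqvk,dhpt] add [pkwgs,jyjb,zvmz] -> 6 lines: eix pkwgs jyjb zvmz lhpx ugubb
Hunk 4: at line 1 remove [jyjb,zvmz] add [rizzf] -> 5 lines: eix pkwgs rizzf lhpx ugubb
Hunk 5: at line 1 remove [rizzf] add [tyd,mlpl] -> 6 lines: eix pkwgs tyd mlpl lhpx ugubb
Hunk 6: at line 2 remove [mlpl] add [pqyld] -> 6 lines: eix pkwgs tyd pqyld lhpx ugubb
Final line count: 6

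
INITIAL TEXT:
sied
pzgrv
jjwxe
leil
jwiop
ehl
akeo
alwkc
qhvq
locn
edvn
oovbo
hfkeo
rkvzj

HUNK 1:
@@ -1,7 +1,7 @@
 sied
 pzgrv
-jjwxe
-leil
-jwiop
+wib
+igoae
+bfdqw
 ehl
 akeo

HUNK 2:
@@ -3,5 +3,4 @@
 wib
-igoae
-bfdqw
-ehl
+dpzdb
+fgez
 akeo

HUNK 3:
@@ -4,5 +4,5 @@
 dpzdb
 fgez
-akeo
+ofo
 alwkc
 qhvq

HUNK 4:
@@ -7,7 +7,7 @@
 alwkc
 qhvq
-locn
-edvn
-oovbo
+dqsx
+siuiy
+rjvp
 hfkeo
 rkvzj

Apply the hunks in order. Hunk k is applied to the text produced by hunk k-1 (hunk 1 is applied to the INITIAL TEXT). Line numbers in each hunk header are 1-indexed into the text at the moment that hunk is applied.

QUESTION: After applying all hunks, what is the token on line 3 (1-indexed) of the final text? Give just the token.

Answer: wib

Derivation:
Hunk 1: at line 1 remove [jjwxe,leil,jwiop] add [wib,igoae,bfdqw] -> 14 lines: sied pzgrv wib igoae bfdqw ehl akeo alwkc qhvq locn edvn oovbo hfkeo rkvzj
Hunk 2: at line 3 remove [igoae,bfdqw,ehl] add [dpzdb,fgez] -> 13 lines: sied pzgrv wib dpzdb fgez akeo alwkc qhvq locn edvn oovbo hfkeo rkvzj
Hunk 3: at line 4 remove [akeo] add [ofo] -> 13 lines: sied pzgrv wib dpzdb fgez ofo alwkc qhvq locn edvn oovbo hfkeo rkvzj
Hunk 4: at line 7 remove [locn,edvn,oovbo] add [dqsx,siuiy,rjvp] -> 13 lines: sied pzgrv wib dpzdb fgez ofo alwkc qhvq dqsx siuiy rjvp hfkeo rkvzj
Final line 3: wib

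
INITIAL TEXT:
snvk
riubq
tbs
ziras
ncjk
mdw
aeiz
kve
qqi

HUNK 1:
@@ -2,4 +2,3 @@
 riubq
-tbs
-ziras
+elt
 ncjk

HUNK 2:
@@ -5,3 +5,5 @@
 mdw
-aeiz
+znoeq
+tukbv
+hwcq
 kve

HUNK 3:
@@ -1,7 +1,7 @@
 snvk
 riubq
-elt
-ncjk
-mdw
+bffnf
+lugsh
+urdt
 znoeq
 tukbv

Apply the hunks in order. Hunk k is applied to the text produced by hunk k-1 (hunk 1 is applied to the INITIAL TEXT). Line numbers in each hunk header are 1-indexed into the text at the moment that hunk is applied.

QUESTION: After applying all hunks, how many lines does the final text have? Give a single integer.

Hunk 1: at line 2 remove [tbs,ziras] add [elt] -> 8 lines: snvk riubq elt ncjk mdw aeiz kve qqi
Hunk 2: at line 5 remove [aeiz] add [znoeq,tukbv,hwcq] -> 10 lines: snvk riubq elt ncjk mdw znoeq tukbv hwcq kve qqi
Hunk 3: at line 1 remove [elt,ncjk,mdw] add [bffnf,lugsh,urdt] -> 10 lines: snvk riubq bffnf lugsh urdt znoeq tukbv hwcq kve qqi
Final line count: 10

Answer: 10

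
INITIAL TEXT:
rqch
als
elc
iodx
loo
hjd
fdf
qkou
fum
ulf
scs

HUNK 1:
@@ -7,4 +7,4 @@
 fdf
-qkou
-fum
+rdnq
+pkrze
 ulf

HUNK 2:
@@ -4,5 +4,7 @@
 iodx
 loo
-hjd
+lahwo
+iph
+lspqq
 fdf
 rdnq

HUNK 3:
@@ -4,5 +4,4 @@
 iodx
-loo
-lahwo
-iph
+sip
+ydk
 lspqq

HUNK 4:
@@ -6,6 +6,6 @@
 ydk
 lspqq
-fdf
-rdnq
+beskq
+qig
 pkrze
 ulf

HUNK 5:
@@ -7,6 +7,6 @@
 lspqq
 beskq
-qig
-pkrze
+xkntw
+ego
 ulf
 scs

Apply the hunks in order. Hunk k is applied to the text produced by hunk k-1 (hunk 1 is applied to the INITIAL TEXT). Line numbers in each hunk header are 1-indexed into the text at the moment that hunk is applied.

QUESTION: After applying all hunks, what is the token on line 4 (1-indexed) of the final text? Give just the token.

Answer: iodx

Derivation:
Hunk 1: at line 7 remove [qkou,fum] add [rdnq,pkrze] -> 11 lines: rqch als elc iodx loo hjd fdf rdnq pkrze ulf scs
Hunk 2: at line 4 remove [hjd] add [lahwo,iph,lspqq] -> 13 lines: rqch als elc iodx loo lahwo iph lspqq fdf rdnq pkrze ulf scs
Hunk 3: at line 4 remove [loo,lahwo,iph] add [sip,ydk] -> 12 lines: rqch als elc iodx sip ydk lspqq fdf rdnq pkrze ulf scs
Hunk 4: at line 6 remove [fdf,rdnq] add [beskq,qig] -> 12 lines: rqch als elc iodx sip ydk lspqq beskq qig pkrze ulf scs
Hunk 5: at line 7 remove [qig,pkrze] add [xkntw,ego] -> 12 lines: rqch als elc iodx sip ydk lspqq beskq xkntw ego ulf scs
Final line 4: iodx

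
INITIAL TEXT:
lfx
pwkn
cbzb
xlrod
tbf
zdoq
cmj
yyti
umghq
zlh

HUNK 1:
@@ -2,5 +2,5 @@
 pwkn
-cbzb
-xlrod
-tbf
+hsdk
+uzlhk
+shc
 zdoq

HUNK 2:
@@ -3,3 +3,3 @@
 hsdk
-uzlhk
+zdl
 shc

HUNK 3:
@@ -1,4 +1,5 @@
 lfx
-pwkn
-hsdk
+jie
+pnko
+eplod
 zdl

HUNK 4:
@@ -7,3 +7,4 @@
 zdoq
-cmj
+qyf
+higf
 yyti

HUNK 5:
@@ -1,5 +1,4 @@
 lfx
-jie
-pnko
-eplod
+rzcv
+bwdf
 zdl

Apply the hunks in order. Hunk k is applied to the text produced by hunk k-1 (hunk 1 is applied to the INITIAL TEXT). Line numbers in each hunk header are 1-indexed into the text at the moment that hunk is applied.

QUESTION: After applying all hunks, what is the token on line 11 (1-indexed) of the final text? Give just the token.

Hunk 1: at line 2 remove [cbzb,xlrod,tbf] add [hsdk,uzlhk,shc] -> 10 lines: lfx pwkn hsdk uzlhk shc zdoq cmj yyti umghq zlh
Hunk 2: at line 3 remove [uzlhk] add [zdl] -> 10 lines: lfx pwkn hsdk zdl shc zdoq cmj yyti umghq zlh
Hunk 3: at line 1 remove [pwkn,hsdk] add [jie,pnko,eplod] -> 11 lines: lfx jie pnko eplod zdl shc zdoq cmj yyti umghq zlh
Hunk 4: at line 7 remove [cmj] add [qyf,higf] -> 12 lines: lfx jie pnko eplod zdl shc zdoq qyf higf yyti umghq zlh
Hunk 5: at line 1 remove [jie,pnko,eplod] add [rzcv,bwdf] -> 11 lines: lfx rzcv bwdf zdl shc zdoq qyf higf yyti umghq zlh
Final line 11: zlh

Answer: zlh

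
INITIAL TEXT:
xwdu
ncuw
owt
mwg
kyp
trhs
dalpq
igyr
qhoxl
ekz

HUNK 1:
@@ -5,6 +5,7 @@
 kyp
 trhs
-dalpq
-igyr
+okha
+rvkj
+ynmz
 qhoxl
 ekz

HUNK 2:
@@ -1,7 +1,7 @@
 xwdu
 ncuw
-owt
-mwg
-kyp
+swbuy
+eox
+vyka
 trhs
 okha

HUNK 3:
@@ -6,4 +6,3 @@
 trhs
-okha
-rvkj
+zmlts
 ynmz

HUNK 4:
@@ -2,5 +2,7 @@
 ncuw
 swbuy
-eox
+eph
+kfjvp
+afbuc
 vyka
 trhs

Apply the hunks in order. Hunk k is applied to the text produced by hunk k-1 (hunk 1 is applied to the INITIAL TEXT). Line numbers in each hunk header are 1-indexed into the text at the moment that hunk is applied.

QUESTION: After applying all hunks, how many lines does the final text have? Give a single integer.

Hunk 1: at line 5 remove [dalpq,igyr] add [okha,rvkj,ynmz] -> 11 lines: xwdu ncuw owt mwg kyp trhs okha rvkj ynmz qhoxl ekz
Hunk 2: at line 1 remove [owt,mwg,kyp] add [swbuy,eox,vyka] -> 11 lines: xwdu ncuw swbuy eox vyka trhs okha rvkj ynmz qhoxl ekz
Hunk 3: at line 6 remove [okha,rvkj] add [zmlts] -> 10 lines: xwdu ncuw swbuy eox vyka trhs zmlts ynmz qhoxl ekz
Hunk 4: at line 2 remove [eox] add [eph,kfjvp,afbuc] -> 12 lines: xwdu ncuw swbuy eph kfjvp afbuc vyka trhs zmlts ynmz qhoxl ekz
Final line count: 12

Answer: 12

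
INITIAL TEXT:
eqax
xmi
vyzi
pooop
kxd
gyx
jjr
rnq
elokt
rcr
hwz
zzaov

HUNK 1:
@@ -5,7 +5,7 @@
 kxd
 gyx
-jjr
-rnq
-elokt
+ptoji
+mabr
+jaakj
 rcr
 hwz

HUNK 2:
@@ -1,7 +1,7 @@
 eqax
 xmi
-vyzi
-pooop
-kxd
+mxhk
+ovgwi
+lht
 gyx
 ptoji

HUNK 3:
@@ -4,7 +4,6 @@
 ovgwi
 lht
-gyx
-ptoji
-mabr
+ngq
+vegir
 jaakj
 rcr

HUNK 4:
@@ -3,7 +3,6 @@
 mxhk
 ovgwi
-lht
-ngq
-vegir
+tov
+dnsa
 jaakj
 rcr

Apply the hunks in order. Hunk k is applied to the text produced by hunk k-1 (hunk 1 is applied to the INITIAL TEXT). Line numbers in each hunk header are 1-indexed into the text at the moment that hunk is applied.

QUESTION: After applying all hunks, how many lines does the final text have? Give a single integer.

Answer: 10

Derivation:
Hunk 1: at line 5 remove [jjr,rnq,elokt] add [ptoji,mabr,jaakj] -> 12 lines: eqax xmi vyzi pooop kxd gyx ptoji mabr jaakj rcr hwz zzaov
Hunk 2: at line 1 remove [vyzi,pooop,kxd] add [mxhk,ovgwi,lht] -> 12 lines: eqax xmi mxhk ovgwi lht gyx ptoji mabr jaakj rcr hwz zzaov
Hunk 3: at line 4 remove [gyx,ptoji,mabr] add [ngq,vegir] -> 11 lines: eqax xmi mxhk ovgwi lht ngq vegir jaakj rcr hwz zzaov
Hunk 4: at line 3 remove [lht,ngq,vegir] add [tov,dnsa] -> 10 lines: eqax xmi mxhk ovgwi tov dnsa jaakj rcr hwz zzaov
Final line count: 10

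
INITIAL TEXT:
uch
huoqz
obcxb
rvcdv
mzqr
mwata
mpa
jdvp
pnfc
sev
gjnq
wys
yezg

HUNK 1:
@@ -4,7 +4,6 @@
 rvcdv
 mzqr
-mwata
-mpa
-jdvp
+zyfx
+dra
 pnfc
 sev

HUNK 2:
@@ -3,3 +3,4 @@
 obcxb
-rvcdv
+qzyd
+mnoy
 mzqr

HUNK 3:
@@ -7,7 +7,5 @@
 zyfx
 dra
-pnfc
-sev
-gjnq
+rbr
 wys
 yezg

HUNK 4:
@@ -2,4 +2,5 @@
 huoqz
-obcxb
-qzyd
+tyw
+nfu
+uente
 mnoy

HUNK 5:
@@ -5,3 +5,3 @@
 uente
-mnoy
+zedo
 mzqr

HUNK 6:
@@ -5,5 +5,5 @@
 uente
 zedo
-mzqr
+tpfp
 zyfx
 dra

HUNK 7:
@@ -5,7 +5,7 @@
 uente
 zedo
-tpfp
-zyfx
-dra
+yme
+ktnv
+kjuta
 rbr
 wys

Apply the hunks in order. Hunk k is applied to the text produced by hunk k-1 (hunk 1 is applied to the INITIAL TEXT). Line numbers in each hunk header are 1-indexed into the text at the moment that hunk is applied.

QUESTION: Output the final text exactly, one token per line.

Hunk 1: at line 4 remove [mwata,mpa,jdvp] add [zyfx,dra] -> 12 lines: uch huoqz obcxb rvcdv mzqr zyfx dra pnfc sev gjnq wys yezg
Hunk 2: at line 3 remove [rvcdv] add [qzyd,mnoy] -> 13 lines: uch huoqz obcxb qzyd mnoy mzqr zyfx dra pnfc sev gjnq wys yezg
Hunk 3: at line 7 remove [pnfc,sev,gjnq] add [rbr] -> 11 lines: uch huoqz obcxb qzyd mnoy mzqr zyfx dra rbr wys yezg
Hunk 4: at line 2 remove [obcxb,qzyd] add [tyw,nfu,uente] -> 12 lines: uch huoqz tyw nfu uente mnoy mzqr zyfx dra rbr wys yezg
Hunk 5: at line 5 remove [mnoy] add [zedo] -> 12 lines: uch huoqz tyw nfu uente zedo mzqr zyfx dra rbr wys yezg
Hunk 6: at line 5 remove [mzqr] add [tpfp] -> 12 lines: uch huoqz tyw nfu uente zedo tpfp zyfx dra rbr wys yezg
Hunk 7: at line 5 remove [tpfp,zyfx,dra] add [yme,ktnv,kjuta] -> 12 lines: uch huoqz tyw nfu uente zedo yme ktnv kjuta rbr wys yezg

Answer: uch
huoqz
tyw
nfu
uente
zedo
yme
ktnv
kjuta
rbr
wys
yezg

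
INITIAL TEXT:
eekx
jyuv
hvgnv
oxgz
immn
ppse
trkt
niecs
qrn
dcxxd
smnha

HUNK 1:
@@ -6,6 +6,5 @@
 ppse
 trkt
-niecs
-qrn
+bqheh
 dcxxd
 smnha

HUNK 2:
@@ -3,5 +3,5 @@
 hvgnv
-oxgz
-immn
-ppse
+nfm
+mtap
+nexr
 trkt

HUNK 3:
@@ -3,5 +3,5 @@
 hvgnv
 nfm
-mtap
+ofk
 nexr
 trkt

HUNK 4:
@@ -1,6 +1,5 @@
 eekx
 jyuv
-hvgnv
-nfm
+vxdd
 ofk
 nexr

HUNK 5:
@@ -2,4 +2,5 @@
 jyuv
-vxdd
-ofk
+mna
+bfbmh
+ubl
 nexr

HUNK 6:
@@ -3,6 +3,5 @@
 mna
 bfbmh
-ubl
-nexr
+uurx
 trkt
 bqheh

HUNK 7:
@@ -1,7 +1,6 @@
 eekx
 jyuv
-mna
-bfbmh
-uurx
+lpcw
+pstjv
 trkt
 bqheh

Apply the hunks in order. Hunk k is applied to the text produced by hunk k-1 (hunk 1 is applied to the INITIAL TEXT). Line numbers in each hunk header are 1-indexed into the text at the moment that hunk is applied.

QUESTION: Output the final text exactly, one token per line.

Hunk 1: at line 6 remove [niecs,qrn] add [bqheh] -> 10 lines: eekx jyuv hvgnv oxgz immn ppse trkt bqheh dcxxd smnha
Hunk 2: at line 3 remove [oxgz,immn,ppse] add [nfm,mtap,nexr] -> 10 lines: eekx jyuv hvgnv nfm mtap nexr trkt bqheh dcxxd smnha
Hunk 3: at line 3 remove [mtap] add [ofk] -> 10 lines: eekx jyuv hvgnv nfm ofk nexr trkt bqheh dcxxd smnha
Hunk 4: at line 1 remove [hvgnv,nfm] add [vxdd] -> 9 lines: eekx jyuv vxdd ofk nexr trkt bqheh dcxxd smnha
Hunk 5: at line 2 remove [vxdd,ofk] add [mna,bfbmh,ubl] -> 10 lines: eekx jyuv mna bfbmh ubl nexr trkt bqheh dcxxd smnha
Hunk 6: at line 3 remove [ubl,nexr] add [uurx] -> 9 lines: eekx jyuv mna bfbmh uurx trkt bqheh dcxxd smnha
Hunk 7: at line 1 remove [mna,bfbmh,uurx] add [lpcw,pstjv] -> 8 lines: eekx jyuv lpcw pstjv trkt bqheh dcxxd smnha

Answer: eekx
jyuv
lpcw
pstjv
trkt
bqheh
dcxxd
smnha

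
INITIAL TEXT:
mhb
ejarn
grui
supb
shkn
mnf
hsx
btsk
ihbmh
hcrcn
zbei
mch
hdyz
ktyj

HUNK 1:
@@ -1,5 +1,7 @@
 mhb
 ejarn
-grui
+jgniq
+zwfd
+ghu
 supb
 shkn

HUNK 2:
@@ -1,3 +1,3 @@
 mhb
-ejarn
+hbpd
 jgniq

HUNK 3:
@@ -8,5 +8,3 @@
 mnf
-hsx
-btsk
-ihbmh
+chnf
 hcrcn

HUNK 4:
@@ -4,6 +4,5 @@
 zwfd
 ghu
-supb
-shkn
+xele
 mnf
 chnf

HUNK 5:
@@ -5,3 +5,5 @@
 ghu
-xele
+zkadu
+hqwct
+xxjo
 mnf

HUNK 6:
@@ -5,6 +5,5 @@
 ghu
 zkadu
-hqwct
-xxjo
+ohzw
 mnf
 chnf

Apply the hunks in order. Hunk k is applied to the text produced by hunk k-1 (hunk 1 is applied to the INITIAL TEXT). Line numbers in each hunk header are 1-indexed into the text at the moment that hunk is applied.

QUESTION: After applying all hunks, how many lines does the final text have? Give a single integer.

Answer: 14

Derivation:
Hunk 1: at line 1 remove [grui] add [jgniq,zwfd,ghu] -> 16 lines: mhb ejarn jgniq zwfd ghu supb shkn mnf hsx btsk ihbmh hcrcn zbei mch hdyz ktyj
Hunk 2: at line 1 remove [ejarn] add [hbpd] -> 16 lines: mhb hbpd jgniq zwfd ghu supb shkn mnf hsx btsk ihbmh hcrcn zbei mch hdyz ktyj
Hunk 3: at line 8 remove [hsx,btsk,ihbmh] add [chnf] -> 14 lines: mhb hbpd jgniq zwfd ghu supb shkn mnf chnf hcrcn zbei mch hdyz ktyj
Hunk 4: at line 4 remove [supb,shkn] add [xele] -> 13 lines: mhb hbpd jgniq zwfd ghu xele mnf chnf hcrcn zbei mch hdyz ktyj
Hunk 5: at line 5 remove [xele] add [zkadu,hqwct,xxjo] -> 15 lines: mhb hbpd jgniq zwfd ghu zkadu hqwct xxjo mnf chnf hcrcn zbei mch hdyz ktyj
Hunk 6: at line 5 remove [hqwct,xxjo] add [ohzw] -> 14 lines: mhb hbpd jgniq zwfd ghu zkadu ohzw mnf chnf hcrcn zbei mch hdyz ktyj
Final line count: 14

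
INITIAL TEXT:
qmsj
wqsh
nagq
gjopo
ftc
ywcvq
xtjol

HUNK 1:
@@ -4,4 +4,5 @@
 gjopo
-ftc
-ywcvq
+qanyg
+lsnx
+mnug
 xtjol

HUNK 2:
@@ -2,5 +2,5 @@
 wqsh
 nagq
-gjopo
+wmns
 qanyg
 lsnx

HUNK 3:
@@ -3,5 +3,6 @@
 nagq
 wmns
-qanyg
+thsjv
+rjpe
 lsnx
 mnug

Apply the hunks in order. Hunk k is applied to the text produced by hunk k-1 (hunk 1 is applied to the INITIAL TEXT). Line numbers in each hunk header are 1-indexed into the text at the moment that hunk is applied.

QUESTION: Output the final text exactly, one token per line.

Answer: qmsj
wqsh
nagq
wmns
thsjv
rjpe
lsnx
mnug
xtjol

Derivation:
Hunk 1: at line 4 remove [ftc,ywcvq] add [qanyg,lsnx,mnug] -> 8 lines: qmsj wqsh nagq gjopo qanyg lsnx mnug xtjol
Hunk 2: at line 2 remove [gjopo] add [wmns] -> 8 lines: qmsj wqsh nagq wmns qanyg lsnx mnug xtjol
Hunk 3: at line 3 remove [qanyg] add [thsjv,rjpe] -> 9 lines: qmsj wqsh nagq wmns thsjv rjpe lsnx mnug xtjol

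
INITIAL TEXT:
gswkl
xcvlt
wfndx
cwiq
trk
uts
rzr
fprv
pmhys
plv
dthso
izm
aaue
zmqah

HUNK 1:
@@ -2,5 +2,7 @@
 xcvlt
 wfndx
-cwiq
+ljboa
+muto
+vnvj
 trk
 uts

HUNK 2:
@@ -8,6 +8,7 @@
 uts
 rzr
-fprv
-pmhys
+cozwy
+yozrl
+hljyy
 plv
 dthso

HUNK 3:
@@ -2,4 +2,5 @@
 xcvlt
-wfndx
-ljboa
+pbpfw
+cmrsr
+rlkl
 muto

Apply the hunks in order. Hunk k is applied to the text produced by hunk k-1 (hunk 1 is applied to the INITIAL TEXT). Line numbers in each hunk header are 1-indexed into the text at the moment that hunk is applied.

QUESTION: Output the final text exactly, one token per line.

Hunk 1: at line 2 remove [cwiq] add [ljboa,muto,vnvj] -> 16 lines: gswkl xcvlt wfndx ljboa muto vnvj trk uts rzr fprv pmhys plv dthso izm aaue zmqah
Hunk 2: at line 8 remove [fprv,pmhys] add [cozwy,yozrl,hljyy] -> 17 lines: gswkl xcvlt wfndx ljboa muto vnvj trk uts rzr cozwy yozrl hljyy plv dthso izm aaue zmqah
Hunk 3: at line 2 remove [wfndx,ljboa] add [pbpfw,cmrsr,rlkl] -> 18 lines: gswkl xcvlt pbpfw cmrsr rlkl muto vnvj trk uts rzr cozwy yozrl hljyy plv dthso izm aaue zmqah

Answer: gswkl
xcvlt
pbpfw
cmrsr
rlkl
muto
vnvj
trk
uts
rzr
cozwy
yozrl
hljyy
plv
dthso
izm
aaue
zmqah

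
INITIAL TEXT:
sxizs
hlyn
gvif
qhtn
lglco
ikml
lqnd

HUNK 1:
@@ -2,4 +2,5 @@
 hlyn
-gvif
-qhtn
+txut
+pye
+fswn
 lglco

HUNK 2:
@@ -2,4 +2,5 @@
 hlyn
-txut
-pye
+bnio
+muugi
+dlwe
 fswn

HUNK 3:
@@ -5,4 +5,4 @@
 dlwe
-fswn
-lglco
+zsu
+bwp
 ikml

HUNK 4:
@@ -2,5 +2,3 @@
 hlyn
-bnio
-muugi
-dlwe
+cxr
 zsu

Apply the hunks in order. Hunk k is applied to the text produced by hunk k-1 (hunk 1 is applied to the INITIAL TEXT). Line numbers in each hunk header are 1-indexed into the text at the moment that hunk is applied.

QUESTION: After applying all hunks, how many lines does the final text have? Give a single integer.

Answer: 7

Derivation:
Hunk 1: at line 2 remove [gvif,qhtn] add [txut,pye,fswn] -> 8 lines: sxizs hlyn txut pye fswn lglco ikml lqnd
Hunk 2: at line 2 remove [txut,pye] add [bnio,muugi,dlwe] -> 9 lines: sxizs hlyn bnio muugi dlwe fswn lglco ikml lqnd
Hunk 3: at line 5 remove [fswn,lglco] add [zsu,bwp] -> 9 lines: sxizs hlyn bnio muugi dlwe zsu bwp ikml lqnd
Hunk 4: at line 2 remove [bnio,muugi,dlwe] add [cxr] -> 7 lines: sxizs hlyn cxr zsu bwp ikml lqnd
Final line count: 7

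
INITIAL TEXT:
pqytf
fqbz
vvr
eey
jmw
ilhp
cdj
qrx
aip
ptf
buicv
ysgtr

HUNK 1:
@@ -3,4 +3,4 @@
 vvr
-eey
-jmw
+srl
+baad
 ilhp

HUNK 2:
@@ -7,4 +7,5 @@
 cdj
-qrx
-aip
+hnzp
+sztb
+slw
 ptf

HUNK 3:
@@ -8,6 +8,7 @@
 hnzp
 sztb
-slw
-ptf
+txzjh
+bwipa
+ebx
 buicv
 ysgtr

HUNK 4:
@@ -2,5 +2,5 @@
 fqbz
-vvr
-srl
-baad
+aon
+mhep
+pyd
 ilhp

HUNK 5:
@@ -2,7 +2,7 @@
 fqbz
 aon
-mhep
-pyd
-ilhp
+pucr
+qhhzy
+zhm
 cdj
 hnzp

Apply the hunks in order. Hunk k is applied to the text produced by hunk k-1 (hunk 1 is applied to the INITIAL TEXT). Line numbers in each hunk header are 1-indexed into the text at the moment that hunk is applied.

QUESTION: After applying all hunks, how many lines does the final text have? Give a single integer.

Answer: 14

Derivation:
Hunk 1: at line 3 remove [eey,jmw] add [srl,baad] -> 12 lines: pqytf fqbz vvr srl baad ilhp cdj qrx aip ptf buicv ysgtr
Hunk 2: at line 7 remove [qrx,aip] add [hnzp,sztb,slw] -> 13 lines: pqytf fqbz vvr srl baad ilhp cdj hnzp sztb slw ptf buicv ysgtr
Hunk 3: at line 8 remove [slw,ptf] add [txzjh,bwipa,ebx] -> 14 lines: pqytf fqbz vvr srl baad ilhp cdj hnzp sztb txzjh bwipa ebx buicv ysgtr
Hunk 4: at line 2 remove [vvr,srl,baad] add [aon,mhep,pyd] -> 14 lines: pqytf fqbz aon mhep pyd ilhp cdj hnzp sztb txzjh bwipa ebx buicv ysgtr
Hunk 5: at line 2 remove [mhep,pyd,ilhp] add [pucr,qhhzy,zhm] -> 14 lines: pqytf fqbz aon pucr qhhzy zhm cdj hnzp sztb txzjh bwipa ebx buicv ysgtr
Final line count: 14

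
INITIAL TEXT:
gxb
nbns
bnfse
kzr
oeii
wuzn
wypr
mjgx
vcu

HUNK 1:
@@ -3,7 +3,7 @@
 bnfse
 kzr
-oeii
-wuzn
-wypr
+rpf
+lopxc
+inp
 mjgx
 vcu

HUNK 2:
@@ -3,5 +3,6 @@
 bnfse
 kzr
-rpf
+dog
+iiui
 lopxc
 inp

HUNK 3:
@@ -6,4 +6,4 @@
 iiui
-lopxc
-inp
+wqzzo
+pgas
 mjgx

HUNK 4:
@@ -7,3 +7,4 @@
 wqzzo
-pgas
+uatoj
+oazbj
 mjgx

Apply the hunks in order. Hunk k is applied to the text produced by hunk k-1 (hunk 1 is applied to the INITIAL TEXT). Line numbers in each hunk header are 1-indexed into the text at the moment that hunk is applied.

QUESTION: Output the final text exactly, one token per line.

Answer: gxb
nbns
bnfse
kzr
dog
iiui
wqzzo
uatoj
oazbj
mjgx
vcu

Derivation:
Hunk 1: at line 3 remove [oeii,wuzn,wypr] add [rpf,lopxc,inp] -> 9 lines: gxb nbns bnfse kzr rpf lopxc inp mjgx vcu
Hunk 2: at line 3 remove [rpf] add [dog,iiui] -> 10 lines: gxb nbns bnfse kzr dog iiui lopxc inp mjgx vcu
Hunk 3: at line 6 remove [lopxc,inp] add [wqzzo,pgas] -> 10 lines: gxb nbns bnfse kzr dog iiui wqzzo pgas mjgx vcu
Hunk 4: at line 7 remove [pgas] add [uatoj,oazbj] -> 11 lines: gxb nbns bnfse kzr dog iiui wqzzo uatoj oazbj mjgx vcu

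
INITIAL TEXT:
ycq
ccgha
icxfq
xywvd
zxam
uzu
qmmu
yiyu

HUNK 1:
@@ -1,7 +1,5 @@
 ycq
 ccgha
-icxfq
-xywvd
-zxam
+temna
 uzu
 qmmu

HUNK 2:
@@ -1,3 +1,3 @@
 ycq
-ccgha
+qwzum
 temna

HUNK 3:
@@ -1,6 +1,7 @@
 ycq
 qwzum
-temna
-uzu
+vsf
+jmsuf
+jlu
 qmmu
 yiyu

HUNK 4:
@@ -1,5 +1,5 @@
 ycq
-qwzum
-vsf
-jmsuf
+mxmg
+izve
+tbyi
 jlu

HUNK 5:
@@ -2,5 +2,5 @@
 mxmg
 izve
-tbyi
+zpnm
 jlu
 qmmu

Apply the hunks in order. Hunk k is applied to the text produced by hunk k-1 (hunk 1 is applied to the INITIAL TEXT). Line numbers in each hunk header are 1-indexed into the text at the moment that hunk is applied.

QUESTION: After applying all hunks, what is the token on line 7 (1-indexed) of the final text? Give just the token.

Hunk 1: at line 1 remove [icxfq,xywvd,zxam] add [temna] -> 6 lines: ycq ccgha temna uzu qmmu yiyu
Hunk 2: at line 1 remove [ccgha] add [qwzum] -> 6 lines: ycq qwzum temna uzu qmmu yiyu
Hunk 3: at line 1 remove [temna,uzu] add [vsf,jmsuf,jlu] -> 7 lines: ycq qwzum vsf jmsuf jlu qmmu yiyu
Hunk 4: at line 1 remove [qwzum,vsf,jmsuf] add [mxmg,izve,tbyi] -> 7 lines: ycq mxmg izve tbyi jlu qmmu yiyu
Hunk 5: at line 2 remove [tbyi] add [zpnm] -> 7 lines: ycq mxmg izve zpnm jlu qmmu yiyu
Final line 7: yiyu

Answer: yiyu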